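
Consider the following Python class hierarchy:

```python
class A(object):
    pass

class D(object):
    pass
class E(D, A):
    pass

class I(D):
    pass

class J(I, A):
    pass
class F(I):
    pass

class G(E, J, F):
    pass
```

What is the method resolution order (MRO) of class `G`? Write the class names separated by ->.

L[G] = G + merge(L[E], L[J], L[F], [E J F])
  take E:  [E D A object] + [J I D A object] + [F I D object] + [E J F]
  take J:  [D A object] + [J I D A object] + [F I D object] + [J F]
  take F:  [D A object] + [I D A object] + [F I D object] + [F]
  take I:  [D A object] + [I D A object] + [I D object]
  take D:  [D A object] + [D A object] + [D object]
  take A:  [A object] + [A object] + [object]
  take object:  [object] + [object] + [object]

G -> E -> J -> F -> I -> D -> A -> object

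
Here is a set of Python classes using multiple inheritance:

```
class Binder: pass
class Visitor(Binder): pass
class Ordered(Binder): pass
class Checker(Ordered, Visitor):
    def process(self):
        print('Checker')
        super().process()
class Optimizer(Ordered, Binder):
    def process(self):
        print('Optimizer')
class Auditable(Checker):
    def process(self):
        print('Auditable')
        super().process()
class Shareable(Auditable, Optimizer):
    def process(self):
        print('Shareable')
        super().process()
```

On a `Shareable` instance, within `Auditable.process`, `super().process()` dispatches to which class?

L[Shareable] = Shareable + merge(L[Auditable], L[Optimizer], [Auditable Optimizer])
  take Auditable:  [Auditable Checker Ordered Visitor Binder object] + [Optimizer Ordered Binder object] + [Auditable Optimizer]
  take Checker:  [Checker Ordered Visitor Binder object] + [Optimizer Ordered Binder object] + [Optimizer]
  take Optimizer:  [Ordered Visitor Binder object] + [Optimizer Ordered Binder object] + [Optimizer]
  take Ordered:  [Ordered Visitor Binder object] + [Ordered Binder object]
  take Visitor:  [Visitor Binder object] + [Binder object]
  take Binder:  [Binder object] + [Binder object]
  take object:  [object] + [object]
MRO: Shareable Auditable Checker Optimizer Ordered Visitor Binder object
super() in Auditable.process on a Shareable instance goes to the class after Auditable in Shareable's MRO: Checker.

Checker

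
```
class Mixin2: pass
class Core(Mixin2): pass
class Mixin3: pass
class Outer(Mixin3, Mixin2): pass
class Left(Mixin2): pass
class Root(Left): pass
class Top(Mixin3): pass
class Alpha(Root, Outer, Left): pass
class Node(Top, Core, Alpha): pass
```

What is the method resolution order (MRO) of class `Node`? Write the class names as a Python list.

[Node, Top, Core, Alpha, Root, Outer, Left, Mixin3, Mixin2, object]

L[Node] = Node + merge(L[Top], L[Core], L[Alpha], [Top Core Alpha])
  take Top:  [Top Mixin3 object] + [Core Mixin2 object] + [Alpha Root Outer Left Mixin3 Mixin2 object] + [Top Core Alpha]
  take Core:  [Mixin3 object] + [Core Mixin2 object] + [Alpha Root Outer Left Mixin3 Mixin2 object] + [Core Alpha]
  take Alpha:  [Mixin3 object] + [Mixin2 object] + [Alpha Root Outer Left Mixin3 Mixin2 object] + [Alpha]
  take Root:  [Mixin3 object] + [Mixin2 object] + [Root Outer Left Mixin3 Mixin2 object]
  take Outer:  [Mixin3 object] + [Mixin2 object] + [Outer Left Mixin3 Mixin2 object]
  take Left:  [Mixin3 object] + [Mixin2 object] + [Left Mixin3 Mixin2 object]
  take Mixin3:  [Mixin3 object] + [Mixin2 object] + [Mixin3 Mixin2 object]
  take Mixin2:  [object] + [Mixin2 object] + [Mixin2 object]
  take object:  [object] + [object] + [object]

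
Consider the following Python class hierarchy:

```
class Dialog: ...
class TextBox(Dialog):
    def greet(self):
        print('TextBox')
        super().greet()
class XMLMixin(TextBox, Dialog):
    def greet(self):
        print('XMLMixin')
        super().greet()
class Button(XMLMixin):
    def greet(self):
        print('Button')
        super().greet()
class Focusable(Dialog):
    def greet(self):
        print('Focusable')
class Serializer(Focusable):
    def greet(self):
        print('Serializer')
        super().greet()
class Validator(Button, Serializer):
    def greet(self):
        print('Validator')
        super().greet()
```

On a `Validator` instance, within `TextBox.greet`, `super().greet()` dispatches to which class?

L[Validator] = Validator + merge(L[Button], L[Serializer], [Button Serializer])
  take Button:  [Button XMLMixin TextBox Dialog object] + [Serializer Focusable Dialog object] + [Button Serializer]
  take XMLMixin:  [XMLMixin TextBox Dialog object] + [Serializer Focusable Dialog object] + [Serializer]
  take TextBox:  [TextBox Dialog object] + [Serializer Focusable Dialog object] + [Serializer]
  take Serializer:  [Dialog object] + [Serializer Focusable Dialog object] + [Serializer]
  take Focusable:  [Dialog object] + [Focusable Dialog object]
  take Dialog:  [Dialog object] + [Dialog object]
  take object:  [object] + [object]
MRO: Validator Button XMLMixin TextBox Serializer Focusable Dialog object
super() in TextBox.greet on a Validator instance goes to the class after TextBox in Validator's MRO: Serializer.

Serializer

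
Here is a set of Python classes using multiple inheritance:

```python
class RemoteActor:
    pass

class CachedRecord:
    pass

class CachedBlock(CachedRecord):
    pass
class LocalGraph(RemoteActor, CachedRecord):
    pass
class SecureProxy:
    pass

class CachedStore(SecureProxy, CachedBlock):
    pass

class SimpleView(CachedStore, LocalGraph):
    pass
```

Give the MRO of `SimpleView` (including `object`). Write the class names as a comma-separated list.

L[SimpleView] = SimpleView + merge(L[CachedStore], L[LocalGraph], [CachedStore LocalGraph])
  take CachedStore:  [CachedStore SecureProxy CachedBlock CachedRecord object] + [LocalGraph RemoteActor CachedRecord object] + [CachedStore LocalGraph]
  take SecureProxy:  [SecureProxy CachedBlock CachedRecord object] + [LocalGraph RemoteActor CachedRecord object] + [LocalGraph]
  take CachedBlock:  [CachedBlock CachedRecord object] + [LocalGraph RemoteActor CachedRecord object] + [LocalGraph]
  take LocalGraph:  [CachedRecord object] + [LocalGraph RemoteActor CachedRecord object] + [LocalGraph]
  take RemoteActor:  [CachedRecord object] + [RemoteActor CachedRecord object]
  take CachedRecord:  [CachedRecord object] + [CachedRecord object]
  take object:  [object] + [object]

SimpleView, CachedStore, SecureProxy, CachedBlock, LocalGraph, RemoteActor, CachedRecord, object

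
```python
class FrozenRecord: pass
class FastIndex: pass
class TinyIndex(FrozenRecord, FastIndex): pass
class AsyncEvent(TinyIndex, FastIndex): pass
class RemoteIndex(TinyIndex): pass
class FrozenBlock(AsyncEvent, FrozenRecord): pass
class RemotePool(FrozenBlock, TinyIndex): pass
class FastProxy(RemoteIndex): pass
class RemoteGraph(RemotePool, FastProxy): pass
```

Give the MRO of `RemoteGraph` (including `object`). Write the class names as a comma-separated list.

L[RemoteGraph] = RemoteGraph + merge(L[RemotePool], L[FastProxy], [RemotePool FastProxy])
  take RemotePool:  [RemotePool FrozenBlock AsyncEvent TinyIndex FrozenRecord FastIndex object] + [FastProxy RemoteIndex TinyIndex FrozenRecord FastIndex object] + [RemotePool FastProxy]
  take FrozenBlock:  [FrozenBlock AsyncEvent TinyIndex FrozenRecord FastIndex object] + [FastProxy RemoteIndex TinyIndex FrozenRecord FastIndex object] + [FastProxy]
  take AsyncEvent:  [AsyncEvent TinyIndex FrozenRecord FastIndex object] + [FastProxy RemoteIndex TinyIndex FrozenRecord FastIndex object] + [FastProxy]
  take FastProxy:  [TinyIndex FrozenRecord FastIndex object] + [FastProxy RemoteIndex TinyIndex FrozenRecord FastIndex object] + [FastProxy]
  take RemoteIndex:  [TinyIndex FrozenRecord FastIndex object] + [RemoteIndex TinyIndex FrozenRecord FastIndex object]
  take TinyIndex:  [TinyIndex FrozenRecord FastIndex object] + [TinyIndex FrozenRecord FastIndex object]
  take FrozenRecord:  [FrozenRecord FastIndex object] + [FrozenRecord FastIndex object]
  take FastIndex:  [FastIndex object] + [FastIndex object]
  take object:  [object] + [object]

RemoteGraph, RemotePool, FrozenBlock, AsyncEvent, FastProxy, RemoteIndex, TinyIndex, FrozenRecord, FastIndex, object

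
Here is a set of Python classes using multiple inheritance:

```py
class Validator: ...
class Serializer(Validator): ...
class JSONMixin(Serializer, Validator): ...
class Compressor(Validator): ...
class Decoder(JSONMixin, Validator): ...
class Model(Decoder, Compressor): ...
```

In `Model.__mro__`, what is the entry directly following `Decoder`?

JSONMixin

L[Model] = Model + merge(L[Decoder], L[Compressor], [Decoder Compressor])
  take Decoder:  [Decoder JSONMixin Serializer Validator object] + [Compressor Validator object] + [Decoder Compressor]
  take JSONMixin:  [JSONMixin Serializer Validator object] + [Compressor Validator object] + [Compressor]
  take Serializer:  [Serializer Validator object] + [Compressor Validator object] + [Compressor]
  take Compressor:  [Validator object] + [Compressor Validator object] + [Compressor]
  take Validator:  [Validator object] + [Validator object]
  take object:  [object] + [object]
MRO: Model Decoder JSONMixin Serializer Compressor Validator object
Decoder is at position 1; next is JSONMixin.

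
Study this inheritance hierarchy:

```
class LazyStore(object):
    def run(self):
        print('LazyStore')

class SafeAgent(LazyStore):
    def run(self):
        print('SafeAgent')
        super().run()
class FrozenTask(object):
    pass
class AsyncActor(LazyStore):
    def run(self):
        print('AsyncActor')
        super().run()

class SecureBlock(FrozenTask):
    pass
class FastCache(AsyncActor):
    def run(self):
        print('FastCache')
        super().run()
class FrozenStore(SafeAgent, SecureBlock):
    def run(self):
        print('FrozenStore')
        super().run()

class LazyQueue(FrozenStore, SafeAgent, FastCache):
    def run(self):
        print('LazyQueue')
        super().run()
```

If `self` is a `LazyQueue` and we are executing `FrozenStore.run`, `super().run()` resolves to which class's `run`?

SafeAgent

L[LazyQueue] = LazyQueue + merge(L[FrozenStore], L[SafeAgent], L[FastCache], [FrozenStore SafeAgent FastCache])
  take FrozenStore:  [FrozenStore SafeAgent LazyStore SecureBlock FrozenTask object] + [SafeAgent LazyStore object] + [FastCache AsyncActor LazyStore object] + [FrozenStore SafeAgent FastCache]
  take SafeAgent:  [SafeAgent LazyStore SecureBlock FrozenTask object] + [SafeAgent LazyStore object] + [FastCache AsyncActor LazyStore object] + [SafeAgent FastCache]
  take FastCache:  [LazyStore SecureBlock FrozenTask object] + [LazyStore object] + [FastCache AsyncActor LazyStore object] + [FastCache]
  take AsyncActor:  [LazyStore SecureBlock FrozenTask object] + [LazyStore object] + [AsyncActor LazyStore object]
  take LazyStore:  [LazyStore SecureBlock FrozenTask object] + [LazyStore object] + [LazyStore object]
  take SecureBlock:  [SecureBlock FrozenTask object] + [object] + [object]
  take FrozenTask:  [FrozenTask object] + [object] + [object]
  take object:  [object] + [object] + [object]
MRO: LazyQueue FrozenStore SafeAgent FastCache AsyncActor LazyStore SecureBlock FrozenTask object
super() in FrozenStore.run on a LazyQueue instance goes to the class after FrozenStore in LazyQueue's MRO: SafeAgent.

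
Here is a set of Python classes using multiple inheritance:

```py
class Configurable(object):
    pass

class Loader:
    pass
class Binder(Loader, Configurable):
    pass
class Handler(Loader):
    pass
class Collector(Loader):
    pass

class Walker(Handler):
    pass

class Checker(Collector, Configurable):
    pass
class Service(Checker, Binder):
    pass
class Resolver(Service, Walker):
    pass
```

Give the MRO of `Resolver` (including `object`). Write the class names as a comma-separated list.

L[Resolver] = Resolver + merge(L[Service], L[Walker], [Service Walker])
  take Service:  [Service Checker Collector Binder Loader Configurable object] + [Walker Handler Loader object] + [Service Walker]
  take Checker:  [Checker Collector Binder Loader Configurable object] + [Walker Handler Loader object] + [Walker]
  take Collector:  [Collector Binder Loader Configurable object] + [Walker Handler Loader object] + [Walker]
  take Binder:  [Binder Loader Configurable object] + [Walker Handler Loader object] + [Walker]
  take Walker:  [Loader Configurable object] + [Walker Handler Loader object] + [Walker]
  take Handler:  [Loader Configurable object] + [Handler Loader object]
  take Loader:  [Loader Configurable object] + [Loader object]
  take Configurable:  [Configurable object] + [object]
  take object:  [object] + [object]

Resolver, Service, Checker, Collector, Binder, Walker, Handler, Loader, Configurable, object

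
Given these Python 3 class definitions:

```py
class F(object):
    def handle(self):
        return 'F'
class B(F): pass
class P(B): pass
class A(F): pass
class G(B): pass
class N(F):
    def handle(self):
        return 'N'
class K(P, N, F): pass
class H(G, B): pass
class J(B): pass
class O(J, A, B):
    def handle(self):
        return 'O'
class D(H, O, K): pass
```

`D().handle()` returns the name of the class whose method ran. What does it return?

O

L[D] = D + merge(L[H], L[O], L[K], [H O K])
  take H:  [H G B F object] + [O J A B F object] + [K P B N F object] + [H O K]
  take G:  [G B F object] + [O J A B F object] + [K P B N F object] + [O K]
  take O:  [B F object] + [O J A B F object] + [K P B N F object] + [O K]
  take J:  [B F object] + [J A B F object] + [K P B N F object] + [K]
  take A:  [B F object] + [A B F object] + [K P B N F object] + [K]
  take K:  [B F object] + [B F object] + [K P B N F object] + [K]
  take P:  [B F object] + [B F object] + [P B N F object]
  take B:  [B F object] + [B F object] + [B N F object]
  take N:  [F object] + [F object] + [N F object]
  take F:  [F object] + [F object] + [F object]
  take object:  [object] + [object] + [object]
MRO: D H G O J A K P B N F object
handle is defined in: F, N, O. First along the MRO is O.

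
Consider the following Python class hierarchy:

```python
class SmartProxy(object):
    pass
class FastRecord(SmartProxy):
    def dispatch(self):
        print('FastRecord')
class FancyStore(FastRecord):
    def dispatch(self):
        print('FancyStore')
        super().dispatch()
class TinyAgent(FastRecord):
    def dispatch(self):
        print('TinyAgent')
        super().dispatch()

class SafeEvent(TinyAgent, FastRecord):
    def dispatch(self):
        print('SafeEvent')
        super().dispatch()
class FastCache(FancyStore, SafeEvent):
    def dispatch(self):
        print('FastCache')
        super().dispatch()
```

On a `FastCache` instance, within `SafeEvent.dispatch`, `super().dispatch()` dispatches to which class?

L[FastCache] = FastCache + merge(L[FancyStore], L[SafeEvent], [FancyStore SafeEvent])
  take FancyStore:  [FancyStore FastRecord SmartProxy object] + [SafeEvent TinyAgent FastRecord SmartProxy object] + [FancyStore SafeEvent]
  take SafeEvent:  [FastRecord SmartProxy object] + [SafeEvent TinyAgent FastRecord SmartProxy object] + [SafeEvent]
  take TinyAgent:  [FastRecord SmartProxy object] + [TinyAgent FastRecord SmartProxy object]
  take FastRecord:  [FastRecord SmartProxy object] + [FastRecord SmartProxy object]
  take SmartProxy:  [SmartProxy object] + [SmartProxy object]
  take object:  [object] + [object]
MRO: FastCache FancyStore SafeEvent TinyAgent FastRecord SmartProxy object
super() in SafeEvent.dispatch on a FastCache instance goes to the class after SafeEvent in FastCache's MRO: TinyAgent.

TinyAgent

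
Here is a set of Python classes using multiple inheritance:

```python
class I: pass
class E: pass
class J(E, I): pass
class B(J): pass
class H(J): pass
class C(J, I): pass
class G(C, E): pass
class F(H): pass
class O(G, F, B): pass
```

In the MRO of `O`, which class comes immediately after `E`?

I

L[O] = O + merge(L[G], L[F], L[B], [G F B])
  take G:  [G C J E I object] + [F H J E I object] + [B J E I object] + [G F B]
  take C:  [C J E I object] + [F H J E I object] + [B J E I object] + [F B]
  take F:  [J E I object] + [F H J E I object] + [B J E I object] + [F B]
  take H:  [J E I object] + [H J E I object] + [B J E I object] + [B]
  take B:  [J E I object] + [J E I object] + [B J E I object] + [B]
  take J:  [J E I object] + [J E I object] + [J E I object]
  take E:  [E I object] + [E I object] + [E I object]
  take I:  [I object] + [I object] + [I object]
  take object:  [object] + [object] + [object]
MRO: O G C F H B J E I object
E is at position 7; next is I.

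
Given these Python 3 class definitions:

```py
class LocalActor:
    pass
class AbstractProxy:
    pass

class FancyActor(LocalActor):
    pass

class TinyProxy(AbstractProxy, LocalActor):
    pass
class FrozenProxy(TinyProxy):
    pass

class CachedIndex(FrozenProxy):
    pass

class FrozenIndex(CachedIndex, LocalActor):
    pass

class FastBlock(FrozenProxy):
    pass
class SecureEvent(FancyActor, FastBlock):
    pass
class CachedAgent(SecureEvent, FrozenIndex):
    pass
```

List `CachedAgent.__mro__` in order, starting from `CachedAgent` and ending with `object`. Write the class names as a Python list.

[CachedAgent, SecureEvent, FancyActor, FastBlock, FrozenIndex, CachedIndex, FrozenProxy, TinyProxy, AbstractProxy, LocalActor, object]

L[CachedAgent] = CachedAgent + merge(L[SecureEvent], L[FrozenIndex], [SecureEvent FrozenIndex])
  take SecureEvent:  [SecureEvent FancyActor FastBlock FrozenProxy TinyProxy AbstractProxy LocalActor object] + [FrozenIndex CachedIndex FrozenProxy TinyProxy AbstractProxy LocalActor object] + [SecureEvent FrozenIndex]
  take FancyActor:  [FancyActor FastBlock FrozenProxy TinyProxy AbstractProxy LocalActor object] + [FrozenIndex CachedIndex FrozenProxy TinyProxy AbstractProxy LocalActor object] + [FrozenIndex]
  take FastBlock:  [FastBlock FrozenProxy TinyProxy AbstractProxy LocalActor object] + [FrozenIndex CachedIndex FrozenProxy TinyProxy AbstractProxy LocalActor object] + [FrozenIndex]
  take FrozenIndex:  [FrozenProxy TinyProxy AbstractProxy LocalActor object] + [FrozenIndex CachedIndex FrozenProxy TinyProxy AbstractProxy LocalActor object] + [FrozenIndex]
  take CachedIndex:  [FrozenProxy TinyProxy AbstractProxy LocalActor object] + [CachedIndex FrozenProxy TinyProxy AbstractProxy LocalActor object]
  take FrozenProxy:  [FrozenProxy TinyProxy AbstractProxy LocalActor object] + [FrozenProxy TinyProxy AbstractProxy LocalActor object]
  take TinyProxy:  [TinyProxy AbstractProxy LocalActor object] + [TinyProxy AbstractProxy LocalActor object]
  take AbstractProxy:  [AbstractProxy LocalActor object] + [AbstractProxy LocalActor object]
  take LocalActor:  [LocalActor object] + [LocalActor object]
  take object:  [object] + [object]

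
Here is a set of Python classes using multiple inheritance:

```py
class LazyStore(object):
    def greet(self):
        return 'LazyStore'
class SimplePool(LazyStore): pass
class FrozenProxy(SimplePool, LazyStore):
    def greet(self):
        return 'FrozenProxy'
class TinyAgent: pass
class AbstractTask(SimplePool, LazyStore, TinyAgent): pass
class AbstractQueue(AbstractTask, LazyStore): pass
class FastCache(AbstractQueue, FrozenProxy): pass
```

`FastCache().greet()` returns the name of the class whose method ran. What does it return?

FrozenProxy

L[FastCache] = FastCache + merge(L[AbstractQueue], L[FrozenProxy], [AbstractQueue FrozenProxy])
  take AbstractQueue:  [AbstractQueue AbstractTask SimplePool LazyStore TinyAgent object] + [FrozenProxy SimplePool LazyStore object] + [AbstractQueue FrozenProxy]
  take AbstractTask:  [AbstractTask SimplePool LazyStore TinyAgent object] + [FrozenProxy SimplePool LazyStore object] + [FrozenProxy]
  take FrozenProxy:  [SimplePool LazyStore TinyAgent object] + [FrozenProxy SimplePool LazyStore object] + [FrozenProxy]
  take SimplePool:  [SimplePool LazyStore TinyAgent object] + [SimplePool LazyStore object]
  take LazyStore:  [LazyStore TinyAgent object] + [LazyStore object]
  take TinyAgent:  [TinyAgent object] + [object]
  take object:  [object] + [object]
MRO: FastCache AbstractQueue AbstractTask FrozenProxy SimplePool LazyStore TinyAgent object
greet is defined in: FrozenProxy, LazyStore. First along the MRO is FrozenProxy.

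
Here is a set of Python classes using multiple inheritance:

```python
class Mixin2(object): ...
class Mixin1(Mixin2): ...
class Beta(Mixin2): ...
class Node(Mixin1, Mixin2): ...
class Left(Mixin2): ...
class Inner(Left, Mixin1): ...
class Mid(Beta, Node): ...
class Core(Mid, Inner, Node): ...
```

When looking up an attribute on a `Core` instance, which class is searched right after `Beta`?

L[Core] = Core + merge(L[Mid], L[Inner], L[Node], [Mid Inner Node])
  take Mid:  [Mid Beta Node Mixin1 Mixin2 object] + [Inner Left Mixin1 Mixin2 object] + [Node Mixin1 Mixin2 object] + [Mid Inner Node]
  take Beta:  [Beta Node Mixin1 Mixin2 object] + [Inner Left Mixin1 Mixin2 object] + [Node Mixin1 Mixin2 object] + [Inner Node]
  take Inner:  [Node Mixin1 Mixin2 object] + [Inner Left Mixin1 Mixin2 object] + [Node Mixin1 Mixin2 object] + [Inner Node]
  take Node:  [Node Mixin1 Mixin2 object] + [Left Mixin1 Mixin2 object] + [Node Mixin1 Mixin2 object] + [Node]
  take Left:  [Mixin1 Mixin2 object] + [Left Mixin1 Mixin2 object] + [Mixin1 Mixin2 object]
  take Mixin1:  [Mixin1 Mixin2 object] + [Mixin1 Mixin2 object] + [Mixin1 Mixin2 object]
  take Mixin2:  [Mixin2 object] + [Mixin2 object] + [Mixin2 object]
  take object:  [object] + [object] + [object]
MRO: Core Mid Beta Inner Node Left Mixin1 Mixin2 object
Beta is at position 2; next is Inner.

Inner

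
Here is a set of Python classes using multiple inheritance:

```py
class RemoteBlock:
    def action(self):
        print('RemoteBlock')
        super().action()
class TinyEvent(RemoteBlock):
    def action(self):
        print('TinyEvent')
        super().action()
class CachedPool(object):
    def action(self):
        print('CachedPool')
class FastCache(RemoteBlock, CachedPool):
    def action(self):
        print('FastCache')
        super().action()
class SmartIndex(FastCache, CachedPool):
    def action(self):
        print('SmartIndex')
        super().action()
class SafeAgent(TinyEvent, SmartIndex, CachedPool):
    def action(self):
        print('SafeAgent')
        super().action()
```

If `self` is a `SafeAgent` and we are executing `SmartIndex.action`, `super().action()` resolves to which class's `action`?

L[SafeAgent] = SafeAgent + merge(L[TinyEvent], L[SmartIndex], L[CachedPool], [TinyEvent SmartIndex CachedPool])
  take TinyEvent:  [TinyEvent RemoteBlock object] + [SmartIndex FastCache RemoteBlock CachedPool object] + [CachedPool object] + [TinyEvent SmartIndex CachedPool]
  take SmartIndex:  [RemoteBlock object] + [SmartIndex FastCache RemoteBlock CachedPool object] + [CachedPool object] + [SmartIndex CachedPool]
  take FastCache:  [RemoteBlock object] + [FastCache RemoteBlock CachedPool object] + [CachedPool object] + [CachedPool]
  take RemoteBlock:  [RemoteBlock object] + [RemoteBlock CachedPool object] + [CachedPool object] + [CachedPool]
  take CachedPool:  [object] + [CachedPool object] + [CachedPool object] + [CachedPool]
  take object:  [object] + [object] + [object]
MRO: SafeAgent TinyEvent SmartIndex FastCache RemoteBlock CachedPool object
super() in SmartIndex.action on a SafeAgent instance goes to the class after SmartIndex in SafeAgent's MRO: FastCache.

FastCache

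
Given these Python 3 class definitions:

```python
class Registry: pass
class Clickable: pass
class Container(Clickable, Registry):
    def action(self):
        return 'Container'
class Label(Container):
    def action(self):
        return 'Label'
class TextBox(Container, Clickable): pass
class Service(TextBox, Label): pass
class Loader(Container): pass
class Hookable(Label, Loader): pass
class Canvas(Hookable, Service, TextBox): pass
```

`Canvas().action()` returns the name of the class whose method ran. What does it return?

L[Canvas] = Canvas + merge(L[Hookable], L[Service], L[TextBox], [Hookable Service TextBox])
  take Hookable:  [Hookable Label Loader Container Clickable Registry object] + [Service TextBox Label Container Clickable Registry object] + [TextBox Container Clickable Registry object] + [Hookable Service TextBox]
  take Service:  [Label Loader Container Clickable Registry object] + [Service TextBox Label Container Clickable Registry object] + [TextBox Container Clickable Registry object] + [Service TextBox]
  take TextBox:  [Label Loader Container Clickable Registry object] + [TextBox Label Container Clickable Registry object] + [TextBox Container Clickable Registry object] + [TextBox]
  take Label:  [Label Loader Container Clickable Registry object] + [Label Container Clickable Registry object] + [Container Clickable Registry object]
  take Loader:  [Loader Container Clickable Registry object] + [Container Clickable Registry object] + [Container Clickable Registry object]
  take Container:  [Container Clickable Registry object] + [Container Clickable Registry object] + [Container Clickable Registry object]
  take Clickable:  [Clickable Registry object] + [Clickable Registry object] + [Clickable Registry object]
  take Registry:  [Registry object] + [Registry object] + [Registry object]
  take object:  [object] + [object] + [object]
MRO: Canvas Hookable Service TextBox Label Loader Container Clickable Registry object
action is defined in: Container, Label. First along the MRO is Label.

Label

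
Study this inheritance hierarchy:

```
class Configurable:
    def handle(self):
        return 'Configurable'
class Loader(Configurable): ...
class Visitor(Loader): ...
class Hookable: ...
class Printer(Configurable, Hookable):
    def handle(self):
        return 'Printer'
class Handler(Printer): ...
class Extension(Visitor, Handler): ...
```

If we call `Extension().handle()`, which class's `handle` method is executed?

Printer

L[Extension] = Extension + merge(L[Visitor], L[Handler], [Visitor Handler])
  take Visitor:  [Visitor Loader Configurable object] + [Handler Printer Configurable Hookable object] + [Visitor Handler]
  take Loader:  [Loader Configurable object] + [Handler Printer Configurable Hookable object] + [Handler]
  take Handler:  [Configurable object] + [Handler Printer Configurable Hookable object] + [Handler]
  take Printer:  [Configurable object] + [Printer Configurable Hookable object]
  take Configurable:  [Configurable object] + [Configurable Hookable object]
  take Hookable:  [object] + [Hookable object]
  take object:  [object] + [object]
MRO: Extension Visitor Loader Handler Printer Configurable Hookable object
handle is defined in: Configurable, Printer. First along the MRO is Printer.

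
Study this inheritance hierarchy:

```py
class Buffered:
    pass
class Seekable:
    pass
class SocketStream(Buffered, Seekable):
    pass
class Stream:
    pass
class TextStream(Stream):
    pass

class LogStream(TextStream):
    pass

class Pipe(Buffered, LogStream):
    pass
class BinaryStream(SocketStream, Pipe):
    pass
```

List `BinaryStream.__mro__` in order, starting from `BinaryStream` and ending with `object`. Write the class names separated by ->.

BinaryStream -> SocketStream -> Pipe -> Buffered -> Seekable -> LogStream -> TextStream -> Stream -> object

L[BinaryStream] = BinaryStream + merge(L[SocketStream], L[Pipe], [SocketStream Pipe])
  take SocketStream:  [SocketStream Buffered Seekable object] + [Pipe Buffered LogStream TextStream Stream object] + [SocketStream Pipe]
  take Pipe:  [Buffered Seekable object] + [Pipe Buffered LogStream TextStream Stream object] + [Pipe]
  take Buffered:  [Buffered Seekable object] + [Buffered LogStream TextStream Stream object]
  take Seekable:  [Seekable object] + [LogStream TextStream Stream object]
  take LogStream:  [object] + [LogStream TextStream Stream object]
  take TextStream:  [object] + [TextStream Stream object]
  take Stream:  [object] + [Stream object]
  take object:  [object] + [object]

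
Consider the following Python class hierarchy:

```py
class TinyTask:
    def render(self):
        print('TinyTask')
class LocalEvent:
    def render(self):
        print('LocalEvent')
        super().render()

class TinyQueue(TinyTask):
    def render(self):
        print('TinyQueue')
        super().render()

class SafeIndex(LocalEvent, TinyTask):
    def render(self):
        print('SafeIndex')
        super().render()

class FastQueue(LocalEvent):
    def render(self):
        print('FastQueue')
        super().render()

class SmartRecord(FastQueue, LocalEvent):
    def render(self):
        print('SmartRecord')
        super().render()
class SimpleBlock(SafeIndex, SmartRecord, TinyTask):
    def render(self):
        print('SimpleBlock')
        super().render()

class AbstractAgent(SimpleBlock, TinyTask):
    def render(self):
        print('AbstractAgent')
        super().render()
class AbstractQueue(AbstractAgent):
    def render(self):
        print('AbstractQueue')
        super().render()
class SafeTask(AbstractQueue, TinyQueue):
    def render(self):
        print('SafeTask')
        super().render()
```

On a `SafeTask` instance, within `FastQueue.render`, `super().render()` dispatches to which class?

L[SafeTask] = SafeTask + merge(L[AbstractQueue], L[TinyQueue], [AbstractQueue TinyQueue])
  take AbstractQueue:  [AbstractQueue AbstractAgent SimpleBlock SafeIndex SmartRecord FastQueue LocalEvent TinyTask object] + [TinyQueue TinyTask object] + [AbstractQueue TinyQueue]
  take AbstractAgent:  [AbstractAgent SimpleBlock SafeIndex SmartRecord FastQueue LocalEvent TinyTask object] + [TinyQueue TinyTask object] + [TinyQueue]
  take SimpleBlock:  [SimpleBlock SafeIndex SmartRecord FastQueue LocalEvent TinyTask object] + [TinyQueue TinyTask object] + [TinyQueue]
  take SafeIndex:  [SafeIndex SmartRecord FastQueue LocalEvent TinyTask object] + [TinyQueue TinyTask object] + [TinyQueue]
  take SmartRecord:  [SmartRecord FastQueue LocalEvent TinyTask object] + [TinyQueue TinyTask object] + [TinyQueue]
  take FastQueue:  [FastQueue LocalEvent TinyTask object] + [TinyQueue TinyTask object] + [TinyQueue]
  take LocalEvent:  [LocalEvent TinyTask object] + [TinyQueue TinyTask object] + [TinyQueue]
  take TinyQueue:  [TinyTask object] + [TinyQueue TinyTask object] + [TinyQueue]
  take TinyTask:  [TinyTask object] + [TinyTask object]
  take object:  [object] + [object]
MRO: SafeTask AbstractQueue AbstractAgent SimpleBlock SafeIndex SmartRecord FastQueue LocalEvent TinyQueue TinyTask object
super() in FastQueue.render on a SafeTask instance goes to the class after FastQueue in SafeTask's MRO: LocalEvent.

LocalEvent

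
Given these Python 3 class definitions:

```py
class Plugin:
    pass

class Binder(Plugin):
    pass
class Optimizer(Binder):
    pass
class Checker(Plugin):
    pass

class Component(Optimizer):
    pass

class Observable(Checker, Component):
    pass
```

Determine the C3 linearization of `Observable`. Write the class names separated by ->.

Observable -> Checker -> Component -> Optimizer -> Binder -> Plugin -> object

L[Observable] = Observable + merge(L[Checker], L[Component], [Checker Component])
  take Checker:  [Checker Plugin object] + [Component Optimizer Binder Plugin object] + [Checker Component]
  take Component:  [Plugin object] + [Component Optimizer Binder Plugin object] + [Component]
  take Optimizer:  [Plugin object] + [Optimizer Binder Plugin object]
  take Binder:  [Plugin object] + [Binder Plugin object]
  take Plugin:  [Plugin object] + [Plugin object]
  take object:  [object] + [object]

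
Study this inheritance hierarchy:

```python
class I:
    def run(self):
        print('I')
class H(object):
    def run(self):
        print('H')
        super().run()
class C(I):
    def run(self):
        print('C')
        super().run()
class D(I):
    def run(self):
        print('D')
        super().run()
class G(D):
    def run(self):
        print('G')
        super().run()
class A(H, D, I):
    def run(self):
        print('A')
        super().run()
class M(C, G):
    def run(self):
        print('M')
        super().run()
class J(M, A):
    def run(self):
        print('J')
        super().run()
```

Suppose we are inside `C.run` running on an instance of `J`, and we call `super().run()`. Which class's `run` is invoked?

G

L[J] = J + merge(L[M], L[A], [M A])
  take M:  [M C G D I object] + [A H D I object] + [M A]
  take C:  [C G D I object] + [A H D I object] + [A]
  take G:  [G D I object] + [A H D I object] + [A]
  take A:  [D I object] + [A H D I object] + [A]
  take H:  [D I object] + [H D I object]
  take D:  [D I object] + [D I object]
  take I:  [I object] + [I object]
  take object:  [object] + [object]
MRO: J M C G A H D I object
super() in C.run on a J instance goes to the class after C in J's MRO: G.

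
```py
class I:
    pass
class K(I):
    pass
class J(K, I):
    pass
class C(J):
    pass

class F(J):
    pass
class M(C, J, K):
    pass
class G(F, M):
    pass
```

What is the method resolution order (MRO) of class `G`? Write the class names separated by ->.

G -> F -> M -> C -> J -> K -> I -> object

L[G] = G + merge(L[F], L[M], [F M])
  take F:  [F J K I object] + [M C J K I object] + [F M]
  take M:  [J K I object] + [M C J K I object] + [M]
  take C:  [J K I object] + [C J K I object]
  take J:  [J K I object] + [J K I object]
  take K:  [K I object] + [K I object]
  take I:  [I object] + [I object]
  take object:  [object] + [object]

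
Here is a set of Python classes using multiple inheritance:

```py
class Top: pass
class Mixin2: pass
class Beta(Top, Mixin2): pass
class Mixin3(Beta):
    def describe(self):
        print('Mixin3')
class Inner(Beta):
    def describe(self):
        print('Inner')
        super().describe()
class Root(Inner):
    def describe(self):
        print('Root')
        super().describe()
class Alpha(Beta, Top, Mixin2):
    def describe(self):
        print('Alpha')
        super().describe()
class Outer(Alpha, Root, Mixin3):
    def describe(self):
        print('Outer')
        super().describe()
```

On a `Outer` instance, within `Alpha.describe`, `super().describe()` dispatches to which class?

Root

L[Outer] = Outer + merge(L[Alpha], L[Root], L[Mixin3], [Alpha Root Mixin3])
  take Alpha:  [Alpha Beta Top Mixin2 object] + [Root Inner Beta Top Mixin2 object] + [Mixin3 Beta Top Mixin2 object] + [Alpha Root Mixin3]
  take Root:  [Beta Top Mixin2 object] + [Root Inner Beta Top Mixin2 object] + [Mixin3 Beta Top Mixin2 object] + [Root Mixin3]
  take Inner:  [Beta Top Mixin2 object] + [Inner Beta Top Mixin2 object] + [Mixin3 Beta Top Mixin2 object] + [Mixin3]
  take Mixin3:  [Beta Top Mixin2 object] + [Beta Top Mixin2 object] + [Mixin3 Beta Top Mixin2 object] + [Mixin3]
  take Beta:  [Beta Top Mixin2 object] + [Beta Top Mixin2 object] + [Beta Top Mixin2 object]
  take Top:  [Top Mixin2 object] + [Top Mixin2 object] + [Top Mixin2 object]
  take Mixin2:  [Mixin2 object] + [Mixin2 object] + [Mixin2 object]
  take object:  [object] + [object] + [object]
MRO: Outer Alpha Root Inner Mixin3 Beta Top Mixin2 object
super() in Alpha.describe on a Outer instance goes to the class after Alpha in Outer's MRO: Root.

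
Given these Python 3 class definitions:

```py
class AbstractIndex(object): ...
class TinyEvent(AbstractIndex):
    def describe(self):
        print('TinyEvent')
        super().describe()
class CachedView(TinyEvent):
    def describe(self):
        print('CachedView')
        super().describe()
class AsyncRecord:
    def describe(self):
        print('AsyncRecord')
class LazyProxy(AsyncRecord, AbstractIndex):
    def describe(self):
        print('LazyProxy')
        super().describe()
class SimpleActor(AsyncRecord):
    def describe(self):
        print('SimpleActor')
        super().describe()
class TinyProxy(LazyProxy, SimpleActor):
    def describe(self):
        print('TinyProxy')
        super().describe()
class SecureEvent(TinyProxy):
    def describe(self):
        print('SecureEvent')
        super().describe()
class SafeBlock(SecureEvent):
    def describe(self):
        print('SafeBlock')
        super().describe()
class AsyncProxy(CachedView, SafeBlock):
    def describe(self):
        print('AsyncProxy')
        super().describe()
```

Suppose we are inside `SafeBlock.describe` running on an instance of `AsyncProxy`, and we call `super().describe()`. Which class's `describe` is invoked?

SecureEvent

L[AsyncProxy] = AsyncProxy + merge(L[CachedView], L[SafeBlock], [CachedView SafeBlock])
  take CachedView:  [CachedView TinyEvent AbstractIndex object] + [SafeBlock SecureEvent TinyProxy LazyProxy SimpleActor AsyncRecord AbstractIndex object] + [CachedView SafeBlock]
  take TinyEvent:  [TinyEvent AbstractIndex object] + [SafeBlock SecureEvent TinyProxy LazyProxy SimpleActor AsyncRecord AbstractIndex object] + [SafeBlock]
  take SafeBlock:  [AbstractIndex object] + [SafeBlock SecureEvent TinyProxy LazyProxy SimpleActor AsyncRecord AbstractIndex object] + [SafeBlock]
  take SecureEvent:  [AbstractIndex object] + [SecureEvent TinyProxy LazyProxy SimpleActor AsyncRecord AbstractIndex object]
  take TinyProxy:  [AbstractIndex object] + [TinyProxy LazyProxy SimpleActor AsyncRecord AbstractIndex object]
  take LazyProxy:  [AbstractIndex object] + [LazyProxy SimpleActor AsyncRecord AbstractIndex object]
  take SimpleActor:  [AbstractIndex object] + [SimpleActor AsyncRecord AbstractIndex object]
  take AsyncRecord:  [AbstractIndex object] + [AsyncRecord AbstractIndex object]
  take AbstractIndex:  [AbstractIndex object] + [AbstractIndex object]
  take object:  [object] + [object]
MRO: AsyncProxy CachedView TinyEvent SafeBlock SecureEvent TinyProxy LazyProxy SimpleActor AsyncRecord AbstractIndex object
super() in SafeBlock.describe on a AsyncProxy instance goes to the class after SafeBlock in AsyncProxy's MRO: SecureEvent.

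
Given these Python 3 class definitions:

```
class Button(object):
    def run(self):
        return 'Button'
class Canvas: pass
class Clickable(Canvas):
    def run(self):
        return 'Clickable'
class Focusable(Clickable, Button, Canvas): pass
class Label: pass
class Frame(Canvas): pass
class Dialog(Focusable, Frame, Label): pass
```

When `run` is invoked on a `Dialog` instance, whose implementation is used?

L[Dialog] = Dialog + merge(L[Focusable], L[Frame], L[Label], [Focusable Frame Label])
  take Focusable:  [Focusable Clickable Button Canvas object] + [Frame Canvas object] + [Label object] + [Focusable Frame Label]
  take Clickable:  [Clickable Button Canvas object] + [Frame Canvas object] + [Label object] + [Frame Label]
  take Button:  [Button Canvas object] + [Frame Canvas object] + [Label object] + [Frame Label]
  take Frame:  [Canvas object] + [Frame Canvas object] + [Label object] + [Frame Label]
  take Canvas:  [Canvas object] + [Canvas object] + [Label object] + [Label]
  take Label:  [object] + [object] + [Label object] + [Label]
  take object:  [object] + [object] + [object]
MRO: Dialog Focusable Clickable Button Frame Canvas Label object
run is defined in: Button, Clickable. First along the MRO is Clickable.

Clickable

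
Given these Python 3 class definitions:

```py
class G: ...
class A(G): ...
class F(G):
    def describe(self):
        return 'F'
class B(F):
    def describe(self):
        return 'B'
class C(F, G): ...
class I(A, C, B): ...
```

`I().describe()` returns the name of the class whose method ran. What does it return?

L[I] = I + merge(L[A], L[C], L[B], [A C B])
  take A:  [A G object] + [C F G object] + [B F G object] + [A C B]
  take C:  [G object] + [C F G object] + [B F G object] + [C B]
  take B:  [G object] + [F G object] + [B F G object] + [B]
  take F:  [G object] + [F G object] + [F G object]
  take G:  [G object] + [G object] + [G object]
  take object:  [object] + [object] + [object]
MRO: I A C B F G object
describe is defined in: B, F. First along the MRO is B.

B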